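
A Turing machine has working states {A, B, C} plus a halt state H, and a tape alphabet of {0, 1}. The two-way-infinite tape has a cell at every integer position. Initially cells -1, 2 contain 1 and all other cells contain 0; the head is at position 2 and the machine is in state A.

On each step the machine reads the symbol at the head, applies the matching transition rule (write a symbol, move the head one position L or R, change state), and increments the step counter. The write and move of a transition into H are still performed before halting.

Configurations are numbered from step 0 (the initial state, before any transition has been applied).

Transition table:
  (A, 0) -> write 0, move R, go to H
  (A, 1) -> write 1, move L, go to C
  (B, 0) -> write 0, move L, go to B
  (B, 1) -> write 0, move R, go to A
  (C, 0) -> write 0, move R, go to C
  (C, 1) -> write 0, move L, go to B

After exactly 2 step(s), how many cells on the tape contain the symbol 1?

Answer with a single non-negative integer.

Step 1: in state A at pos 2, read 1 -> (A,1)->write 1,move L,goto C. Now: state=C, head=1, tape[-2..3]=010010 (head:    ^)
Step 2: in state C at pos 1, read 0 -> (C,0)->write 0,move R,goto C. Now: state=C, head=2, tape[-2..3]=010010 (head:     ^)
Cells containing 1 after step 2: {-1, 2} -> 2 cell(s)

Answer: 2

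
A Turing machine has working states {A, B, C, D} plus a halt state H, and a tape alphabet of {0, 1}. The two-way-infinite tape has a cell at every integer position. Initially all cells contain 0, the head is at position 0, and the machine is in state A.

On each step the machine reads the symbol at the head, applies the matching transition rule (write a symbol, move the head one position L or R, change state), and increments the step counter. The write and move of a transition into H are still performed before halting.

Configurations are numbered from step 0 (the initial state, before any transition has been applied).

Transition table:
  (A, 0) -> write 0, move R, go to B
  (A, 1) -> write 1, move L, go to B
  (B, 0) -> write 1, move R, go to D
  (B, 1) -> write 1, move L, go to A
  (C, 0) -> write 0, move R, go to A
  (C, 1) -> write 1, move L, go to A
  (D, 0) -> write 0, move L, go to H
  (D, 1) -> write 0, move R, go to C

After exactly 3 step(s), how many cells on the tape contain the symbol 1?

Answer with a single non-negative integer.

Answer: 1

Derivation:
Step 1: in state A at pos 0, read 0 -> (A,0)->write 0,move R,goto B. Now: state=B, head=1, tape[-1..2]=0000 (head:   ^)
Step 2: in state B at pos 1, read 0 -> (B,0)->write 1,move R,goto D. Now: state=D, head=2, tape[-1..3]=00100 (head:    ^)
Step 3: in state D at pos 2, read 0 -> (D,0)->write 0,move L,goto H. Now: state=H, head=1, tape[-1..3]=00100 (head:   ^)
Cells containing 1 after step 3: {1} -> 1 cell(s)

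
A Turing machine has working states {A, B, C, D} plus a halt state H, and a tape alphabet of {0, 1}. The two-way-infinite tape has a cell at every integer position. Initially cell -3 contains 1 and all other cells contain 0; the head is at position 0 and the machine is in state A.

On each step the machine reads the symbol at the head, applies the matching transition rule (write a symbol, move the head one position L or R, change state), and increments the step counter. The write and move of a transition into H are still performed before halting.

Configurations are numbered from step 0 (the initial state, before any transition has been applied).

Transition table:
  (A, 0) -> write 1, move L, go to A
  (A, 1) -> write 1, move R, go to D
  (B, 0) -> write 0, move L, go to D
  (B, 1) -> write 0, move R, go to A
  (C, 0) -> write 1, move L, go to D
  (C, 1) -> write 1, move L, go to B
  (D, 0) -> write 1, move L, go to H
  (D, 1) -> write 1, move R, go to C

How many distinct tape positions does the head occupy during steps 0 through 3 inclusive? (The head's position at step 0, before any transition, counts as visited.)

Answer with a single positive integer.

Answer: 4

Derivation:
Step 1: in state A at pos 0, read 0 -> (A,0)->write 1,move L,goto A. Now: state=A, head=-1, tape[-4..1]=010010 (head:    ^)
Step 2: in state A at pos -1, read 0 -> (A,0)->write 1,move L,goto A. Now: state=A, head=-2, tape[-4..1]=010110 (head:   ^)
Step 3: in state A at pos -2, read 0 -> (A,0)->write 1,move L,goto A. Now: state=A, head=-3, tape[-4..1]=011110 (head:  ^)
Head positions at steps 0..3: starting at 0, distinct positions visited = {-3, -2, -1, 0} -> 4 position(s)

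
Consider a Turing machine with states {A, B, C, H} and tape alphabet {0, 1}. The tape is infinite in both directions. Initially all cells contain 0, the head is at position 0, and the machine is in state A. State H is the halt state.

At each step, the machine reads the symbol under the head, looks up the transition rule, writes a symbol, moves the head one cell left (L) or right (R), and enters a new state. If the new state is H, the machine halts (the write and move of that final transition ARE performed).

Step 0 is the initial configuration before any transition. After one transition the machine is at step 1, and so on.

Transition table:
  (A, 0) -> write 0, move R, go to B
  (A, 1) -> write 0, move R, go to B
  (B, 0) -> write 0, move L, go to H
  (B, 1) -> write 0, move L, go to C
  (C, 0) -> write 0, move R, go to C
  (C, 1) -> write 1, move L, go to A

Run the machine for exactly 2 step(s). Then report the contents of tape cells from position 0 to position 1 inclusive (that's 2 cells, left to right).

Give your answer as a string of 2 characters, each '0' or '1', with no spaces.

Answer: 00

Derivation:
Step 1: in state A at pos 0, read 0 -> (A,0)->write 0,move R,goto B. Now: state=B, head=1, tape[-1..2]=0000 (head:   ^)
Step 2: in state B at pos 1, read 0 -> (B,0)->write 0,move L,goto H. Now: state=H, head=0, tape[-1..2]=0000 (head:  ^)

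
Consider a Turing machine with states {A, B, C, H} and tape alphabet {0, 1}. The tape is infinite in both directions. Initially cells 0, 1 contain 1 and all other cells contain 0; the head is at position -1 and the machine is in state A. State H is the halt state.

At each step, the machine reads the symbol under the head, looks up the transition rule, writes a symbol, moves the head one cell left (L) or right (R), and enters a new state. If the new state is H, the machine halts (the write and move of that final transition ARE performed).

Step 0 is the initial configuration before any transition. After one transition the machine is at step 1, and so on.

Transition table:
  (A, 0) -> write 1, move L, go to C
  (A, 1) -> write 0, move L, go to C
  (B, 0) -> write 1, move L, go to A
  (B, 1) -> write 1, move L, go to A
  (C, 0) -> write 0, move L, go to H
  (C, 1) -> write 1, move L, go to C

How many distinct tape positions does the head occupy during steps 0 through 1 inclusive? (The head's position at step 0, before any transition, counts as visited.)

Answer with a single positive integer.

Answer: 2

Derivation:
Step 1: in state A at pos -1, read 0 -> (A,0)->write 1,move L,goto C. Now: state=C, head=-2, tape[-3..2]=001110 (head:  ^)
Head positions at steps 0..1: starting at -1, distinct positions visited = {-2, -1} -> 2 position(s)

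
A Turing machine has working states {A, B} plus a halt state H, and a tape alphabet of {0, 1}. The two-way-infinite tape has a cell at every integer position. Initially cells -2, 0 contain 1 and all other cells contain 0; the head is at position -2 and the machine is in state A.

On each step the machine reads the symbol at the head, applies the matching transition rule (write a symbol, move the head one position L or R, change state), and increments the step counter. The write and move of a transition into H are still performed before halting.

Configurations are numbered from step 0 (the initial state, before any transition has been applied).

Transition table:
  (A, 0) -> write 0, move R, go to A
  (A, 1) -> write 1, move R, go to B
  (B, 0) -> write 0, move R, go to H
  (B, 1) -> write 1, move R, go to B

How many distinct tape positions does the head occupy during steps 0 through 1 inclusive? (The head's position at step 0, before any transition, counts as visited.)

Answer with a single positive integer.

Answer: 2

Derivation:
Step 1: in state A at pos -2, read 1 -> (A,1)->write 1,move R,goto B. Now: state=B, head=-1, tape[-3..1]=01010 (head:   ^)
Head positions at steps 0..1: starting at -2, distinct positions visited = {-2, -1} -> 2 position(s)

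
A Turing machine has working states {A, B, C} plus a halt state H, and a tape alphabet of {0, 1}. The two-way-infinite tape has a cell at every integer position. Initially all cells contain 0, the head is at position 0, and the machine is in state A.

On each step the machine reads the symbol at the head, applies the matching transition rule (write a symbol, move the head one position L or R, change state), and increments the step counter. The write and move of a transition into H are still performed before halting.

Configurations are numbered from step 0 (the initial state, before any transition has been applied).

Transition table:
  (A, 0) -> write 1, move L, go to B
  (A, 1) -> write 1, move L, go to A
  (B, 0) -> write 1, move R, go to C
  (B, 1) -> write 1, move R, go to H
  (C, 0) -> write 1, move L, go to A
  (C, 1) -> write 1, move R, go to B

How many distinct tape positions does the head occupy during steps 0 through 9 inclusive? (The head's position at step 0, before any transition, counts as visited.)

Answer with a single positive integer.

Step 1: in state A at pos 0, read 0 -> (A,0)->write 1,move L,goto B. Now: state=B, head=-1, tape[-2..1]=0010 (head:  ^)
Step 2: in state B at pos -1, read 0 -> (B,0)->write 1,move R,goto C. Now: state=C, head=0, tape[-2..1]=0110 (head:   ^)
Step 3: in state C at pos 0, read 1 -> (C,1)->write 1,move R,goto B. Now: state=B, head=1, tape[-2..2]=01100 (head:    ^)
Step 4: in state B at pos 1, read 0 -> (B,0)->write 1,move R,goto C. Now: state=C, head=2, tape[-2..3]=011100 (head:     ^)
Step 5: in state C at pos 2, read 0 -> (C,0)->write 1,move L,goto A. Now: state=A, head=1, tape[-2..3]=011110 (head:    ^)
Step 6: in state A at pos 1, read 1 -> (A,1)->write 1,move L,goto A. Now: state=A, head=0, tape[-2..3]=011110 (head:   ^)
Step 7: in state A at pos 0, read 1 -> (A,1)->write 1,move L,goto A. Now: state=A, head=-1, tape[-2..3]=011110 (head:  ^)
Step 8: in state A at pos -1, read 1 -> (A,1)->write 1,move L,goto A. Now: state=A, head=-2, tape[-3..3]=0011110 (head:  ^)
Step 9: in state A at pos -2, read 0 -> (A,0)->write 1,move L,goto B. Now: state=B, head=-3, tape[-4..3]=00111110 (head:  ^)
Head positions at steps 0..9: starting at 0, distinct positions visited = {-3, -2, -1, 0, 1, 2} -> 6 position(s)

Answer: 6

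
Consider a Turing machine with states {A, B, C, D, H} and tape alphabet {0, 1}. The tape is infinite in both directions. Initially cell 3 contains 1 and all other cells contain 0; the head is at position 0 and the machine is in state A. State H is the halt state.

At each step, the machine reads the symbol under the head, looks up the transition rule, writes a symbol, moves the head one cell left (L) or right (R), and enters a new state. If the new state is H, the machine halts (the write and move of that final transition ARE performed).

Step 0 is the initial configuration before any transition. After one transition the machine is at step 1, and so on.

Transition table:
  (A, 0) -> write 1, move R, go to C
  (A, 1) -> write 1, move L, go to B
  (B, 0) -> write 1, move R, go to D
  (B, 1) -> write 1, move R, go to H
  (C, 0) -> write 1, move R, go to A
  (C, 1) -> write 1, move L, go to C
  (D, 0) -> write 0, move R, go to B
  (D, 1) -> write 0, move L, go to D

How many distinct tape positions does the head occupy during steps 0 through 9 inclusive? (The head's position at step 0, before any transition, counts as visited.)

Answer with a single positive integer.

Answer: 5

Derivation:
Step 1: in state A at pos 0, read 0 -> (A,0)->write 1,move R,goto C. Now: state=C, head=1, tape[-1..4]=010010 (head:   ^)
Step 2: in state C at pos 1, read 0 -> (C,0)->write 1,move R,goto A. Now: state=A, head=2, tape[-1..4]=011010 (head:    ^)
Step 3: in state A at pos 2, read 0 -> (A,0)->write 1,move R,goto C. Now: state=C, head=3, tape[-1..4]=011110 (head:     ^)
Step 4: in state C at pos 3, read 1 -> (C,1)->write 1,move L,goto C. Now: state=C, head=2, tape[-1..4]=011110 (head:    ^)
Step 5: in state C at pos 2, read 1 -> (C,1)->write 1,move L,goto C. Now: state=C, head=1, tape[-1..4]=011110 (head:   ^)
Step 6: in state C at pos 1, read 1 -> (C,1)->write 1,move L,goto C. Now: state=C, head=0, tape[-1..4]=011110 (head:  ^)
Step 7: in state C at pos 0, read 1 -> (C,1)->write 1,move L,goto C. Now: state=C, head=-1, tape[-2..4]=0011110 (head:  ^)
Step 8: in state C at pos -1, read 0 -> (C,0)->write 1,move R,goto A. Now: state=A, head=0, tape[-2..4]=0111110 (head:   ^)
Step 9: in state A at pos 0, read 1 -> (A,1)->write 1,move L,goto B. Now: state=B, head=-1, tape[-2..4]=0111110 (head:  ^)
Head positions at steps 0..9: starting at 0, distinct positions visited = {-1, 0, 1, 2, 3} -> 5 position(s)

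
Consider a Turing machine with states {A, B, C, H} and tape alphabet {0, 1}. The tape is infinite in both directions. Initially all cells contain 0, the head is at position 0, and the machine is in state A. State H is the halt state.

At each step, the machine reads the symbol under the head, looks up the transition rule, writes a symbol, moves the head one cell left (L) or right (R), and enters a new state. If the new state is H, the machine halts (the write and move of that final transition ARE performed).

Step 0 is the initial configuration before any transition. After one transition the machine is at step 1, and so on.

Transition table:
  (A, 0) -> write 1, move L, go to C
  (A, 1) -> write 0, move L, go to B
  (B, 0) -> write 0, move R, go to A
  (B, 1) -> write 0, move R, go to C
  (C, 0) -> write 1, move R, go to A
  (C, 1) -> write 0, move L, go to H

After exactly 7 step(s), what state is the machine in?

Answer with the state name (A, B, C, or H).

Answer: H

Derivation:
Step 1: in state A at pos 0, read 0 -> (A,0)->write 1,move L,goto C. Now: state=C, head=-1, tape[-2..1]=0010 (head:  ^)
Step 2: in state C at pos -1, read 0 -> (C,0)->write 1,move R,goto A. Now: state=A, head=0, tape[-2..1]=0110 (head:   ^)
Step 3: in state A at pos 0, read 1 -> (A,1)->write 0,move L,goto B. Now: state=B, head=-1, tape[-2..1]=0100 (head:  ^)
Step 4: in state B at pos -1, read 1 -> (B,1)->write 0,move R,goto C. Now: state=C, head=0, tape[-2..1]=0000 (head:   ^)
Step 5: in state C at pos 0, read 0 -> (C,0)->write 1,move R,goto A. Now: state=A, head=1, tape[-2..2]=00100 (head:    ^)
Step 6: in state A at pos 1, read 0 -> (A,0)->write 1,move L,goto C. Now: state=C, head=0, tape[-2..2]=00110 (head:   ^)
Step 7: in state C at pos 0, read 1 -> (C,1)->write 0,move L,goto H. Now: state=H, head=-1, tape[-2..2]=00010 (head:  ^)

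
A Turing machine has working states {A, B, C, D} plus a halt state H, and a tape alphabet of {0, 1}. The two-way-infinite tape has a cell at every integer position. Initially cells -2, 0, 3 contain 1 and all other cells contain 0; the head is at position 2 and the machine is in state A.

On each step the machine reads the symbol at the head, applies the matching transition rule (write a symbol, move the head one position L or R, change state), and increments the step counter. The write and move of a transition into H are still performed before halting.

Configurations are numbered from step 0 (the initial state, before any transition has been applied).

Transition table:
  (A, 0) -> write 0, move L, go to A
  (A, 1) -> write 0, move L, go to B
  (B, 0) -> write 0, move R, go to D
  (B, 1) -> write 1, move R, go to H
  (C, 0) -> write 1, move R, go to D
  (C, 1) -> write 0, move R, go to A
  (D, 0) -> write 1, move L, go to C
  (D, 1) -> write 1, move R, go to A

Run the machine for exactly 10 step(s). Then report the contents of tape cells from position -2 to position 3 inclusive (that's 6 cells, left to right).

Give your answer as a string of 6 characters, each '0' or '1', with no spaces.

Step 1: in state A at pos 2, read 0 -> (A,0)->write 0,move L,goto A. Now: state=A, head=1, tape[-3..4]=01010010 (head:     ^)
Step 2: in state A at pos 1, read 0 -> (A,0)->write 0,move L,goto A. Now: state=A, head=0, tape[-3..4]=01010010 (head:    ^)
Step 3: in state A at pos 0, read 1 -> (A,1)->write 0,move L,goto B. Now: state=B, head=-1, tape[-3..4]=01000010 (head:   ^)
Step 4: in state B at pos -1, read 0 -> (B,0)->write 0,move R,goto D. Now: state=D, head=0, tape[-3..4]=01000010 (head:    ^)
Step 5: in state D at pos 0, read 0 -> (D,0)->write 1,move L,goto C. Now: state=C, head=-1, tape[-3..4]=01010010 (head:   ^)
Step 6: in state C at pos -1, read 0 -> (C,0)->write 1,move R,goto D. Now: state=D, head=0, tape[-3..4]=01110010 (head:    ^)
Step 7: in state D at pos 0, read 1 -> (D,1)->write 1,move R,goto A. Now: state=A, head=1, tape[-3..4]=01110010 (head:     ^)
Step 8: in state A at pos 1, read 0 -> (A,0)->write 0,move L,goto A. Now: state=A, head=0, tape[-3..4]=01110010 (head:    ^)
Step 9: in state A at pos 0, read 1 -> (A,1)->write 0,move L,goto B. Now: state=B, head=-1, tape[-3..4]=01100010 (head:   ^)
Step 10: in state B at pos -1, read 1 -> (B,1)->write 1,move R,goto H. Now: state=H, head=0, tape[-3..4]=01100010 (head:    ^)

Answer: 110001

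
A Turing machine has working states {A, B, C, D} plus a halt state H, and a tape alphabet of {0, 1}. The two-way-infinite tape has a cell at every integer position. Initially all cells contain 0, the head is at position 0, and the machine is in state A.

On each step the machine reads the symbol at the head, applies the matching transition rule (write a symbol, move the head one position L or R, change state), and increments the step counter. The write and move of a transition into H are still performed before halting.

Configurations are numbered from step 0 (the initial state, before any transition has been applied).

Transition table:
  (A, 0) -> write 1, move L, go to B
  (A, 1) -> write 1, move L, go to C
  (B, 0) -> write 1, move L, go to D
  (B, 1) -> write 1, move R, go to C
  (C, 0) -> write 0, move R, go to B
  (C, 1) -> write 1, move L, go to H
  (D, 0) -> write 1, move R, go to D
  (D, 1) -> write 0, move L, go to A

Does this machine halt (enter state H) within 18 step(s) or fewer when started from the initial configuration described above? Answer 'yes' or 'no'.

Step 1: in state A at pos 0, read 0 -> (A,0)->write 1,move L,goto B. Now: state=B, head=-1, tape[-2..1]=0010 (head:  ^)
Step 2: in state B at pos -1, read 0 -> (B,0)->write 1,move L,goto D. Now: state=D, head=-2, tape[-3..1]=00110 (head:  ^)
Step 3: in state D at pos -2, read 0 -> (D,0)->write 1,move R,goto D. Now: state=D, head=-1, tape[-3..1]=01110 (head:   ^)
Step 4: in state D at pos -1, read 1 -> (D,1)->write 0,move L,goto A. Now: state=A, head=-2, tape[-3..1]=01010 (head:  ^)
Step 5: in state A at pos -2, read 1 -> (A,1)->write 1,move L,goto C. Now: state=C, head=-3, tape[-4..1]=001010 (head:  ^)
Step 6: in state C at pos -3, read 0 -> (C,0)->write 0,move R,goto B. Now: state=B, head=-2, tape[-4..1]=001010 (head:   ^)
Step 7: in state B at pos -2, read 1 -> (B,1)->write 1,move R,goto C. Now: state=C, head=-1, tape[-4..1]=001010 (head:    ^)
Step 8: in state C at pos -1, read 0 -> (C,0)->write 0,move R,goto B. Now: state=B, head=0, tape[-4..1]=001010 (head:     ^)
Step 9: in state B at pos 0, read 1 -> (B,1)->write 1,move R,goto C. Now: state=C, head=1, tape[-4..2]=0010100 (head:      ^)
Step 10: in state C at pos 1, read 0 -> (C,0)->write 0,move R,goto B. Now: state=B, head=2, tape[-4..3]=00101000 (head:       ^)
Step 11: in state B at pos 2, read 0 -> (B,0)->write 1,move L,goto D. Now: state=D, head=1, tape[-4..3]=00101010 (head:      ^)
Step 12: in state D at pos 1, read 0 -> (D,0)->write 1,move R,goto D. Now: state=D, head=2, tape[-4..3]=00101110 (head:       ^)
Step 13: in state D at pos 2, read 1 -> (D,1)->write 0,move L,goto A. Now: state=A, head=1, tape[-4..3]=00101100 (head:      ^)
Step 14: in state A at pos 1, read 1 -> (A,1)->write 1,move L,goto C. Now: state=C, head=0, tape[-4..3]=00101100 (head:     ^)
Step 15: in state C at pos 0, read 1 -> (C,1)->write 1,move L,goto H. Now: state=H, head=-1, tape[-4..3]=00101100 (head:    ^)
State H reached at step 15; 15 <= 18 -> yes

Answer: yes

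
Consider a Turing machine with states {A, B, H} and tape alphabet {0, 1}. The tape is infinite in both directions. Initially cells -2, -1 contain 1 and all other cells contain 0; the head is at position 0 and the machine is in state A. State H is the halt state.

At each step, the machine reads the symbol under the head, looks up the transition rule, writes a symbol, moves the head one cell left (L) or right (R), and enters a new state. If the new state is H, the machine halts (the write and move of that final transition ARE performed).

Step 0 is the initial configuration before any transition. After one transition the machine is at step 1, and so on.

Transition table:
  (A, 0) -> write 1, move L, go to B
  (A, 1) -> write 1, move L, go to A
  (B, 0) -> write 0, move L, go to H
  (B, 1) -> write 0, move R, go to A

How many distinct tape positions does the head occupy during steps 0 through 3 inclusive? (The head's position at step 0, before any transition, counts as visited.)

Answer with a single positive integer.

Step 1: in state A at pos 0, read 0 -> (A,0)->write 1,move L,goto B. Now: state=B, head=-1, tape[-3..1]=01110 (head:   ^)
Step 2: in state B at pos -1, read 1 -> (B,1)->write 0,move R,goto A. Now: state=A, head=0, tape[-3..1]=01010 (head:    ^)
Step 3: in state A at pos 0, read 1 -> (A,1)->write 1,move L,goto A. Now: state=A, head=-1, tape[-3..1]=01010 (head:   ^)
Head positions at steps 0..3: starting at 0, distinct positions visited = {-1, 0} -> 2 position(s)

Answer: 2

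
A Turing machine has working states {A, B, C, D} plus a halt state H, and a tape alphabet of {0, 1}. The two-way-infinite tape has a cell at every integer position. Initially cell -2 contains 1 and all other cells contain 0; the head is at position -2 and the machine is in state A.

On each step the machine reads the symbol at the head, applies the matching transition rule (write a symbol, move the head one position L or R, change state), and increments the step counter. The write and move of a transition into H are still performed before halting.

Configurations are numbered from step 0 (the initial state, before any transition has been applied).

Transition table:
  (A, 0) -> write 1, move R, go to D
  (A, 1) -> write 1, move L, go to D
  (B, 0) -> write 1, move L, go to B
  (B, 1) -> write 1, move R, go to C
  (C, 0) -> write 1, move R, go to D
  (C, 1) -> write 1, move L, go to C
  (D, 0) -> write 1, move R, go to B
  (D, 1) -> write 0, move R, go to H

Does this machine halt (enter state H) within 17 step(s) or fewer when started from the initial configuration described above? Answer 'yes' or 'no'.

Answer: yes

Derivation:
Step 1: in state A at pos -2, read 1 -> (A,1)->write 1,move L,goto D. Now: state=D, head=-3, tape[-4..-1]=0010 (head:  ^)
Step 2: in state D at pos -3, read 0 -> (D,0)->write 1,move R,goto B. Now: state=B, head=-2, tape[-4..-1]=0110 (head:   ^)
Step 3: in state B at pos -2, read 1 -> (B,1)->write 1,move R,goto C. Now: state=C, head=-1, tape[-4..0]=01100 (head:    ^)
Step 4: in state C at pos -1, read 0 -> (C,0)->write 1,move R,goto D. Now: state=D, head=0, tape[-4..1]=011100 (head:     ^)
Step 5: in state D at pos 0, read 0 -> (D,0)->write 1,move R,goto B. Now: state=B, head=1, tape[-4..2]=0111100 (head:      ^)
Step 6: in state B at pos 1, read 0 -> (B,0)->write 1,move L,goto B. Now: state=B, head=0, tape[-4..2]=0111110 (head:     ^)
Step 7: in state B at pos 0, read 1 -> (B,1)->write 1,move R,goto C. Now: state=C, head=1, tape[-4..2]=0111110 (head:      ^)
Step 8: in state C at pos 1, read 1 -> (C,1)->write 1,move L,goto C. Now: state=C, head=0, tape[-4..2]=0111110 (head:     ^)
Step 9: in state C at pos 0, read 1 -> (C,1)->write 1,move L,goto C. Now: state=C, head=-1, tape[-4..2]=0111110 (head:    ^)
Step 10: in state C at pos -1, read 1 -> (C,1)->write 1,move L,goto C. Now: state=C, head=-2, tape[-4..2]=0111110 (head:   ^)
Step 11: in state C at pos -2, read 1 -> (C,1)->write 1,move L,goto C. Now: state=C, head=-3, tape[-4..2]=0111110 (head:  ^)
Step 12: in state C at pos -3, read 1 -> (C,1)->write 1,move L,goto C. Now: state=C, head=-4, tape[-5..2]=00111110 (head:  ^)
Step 13: in state C at pos -4, read 0 -> (C,0)->write 1,move R,goto D. Now: state=D, head=-3, tape[-5..2]=01111110 (head:   ^)
Step 14: in state D at pos -3, read 1 -> (D,1)->write 0,move R,goto H. Now: state=H, head=-2, tape[-5..2]=01011110 (head:    ^)
State H reached at step 14; 14 <= 17 -> yes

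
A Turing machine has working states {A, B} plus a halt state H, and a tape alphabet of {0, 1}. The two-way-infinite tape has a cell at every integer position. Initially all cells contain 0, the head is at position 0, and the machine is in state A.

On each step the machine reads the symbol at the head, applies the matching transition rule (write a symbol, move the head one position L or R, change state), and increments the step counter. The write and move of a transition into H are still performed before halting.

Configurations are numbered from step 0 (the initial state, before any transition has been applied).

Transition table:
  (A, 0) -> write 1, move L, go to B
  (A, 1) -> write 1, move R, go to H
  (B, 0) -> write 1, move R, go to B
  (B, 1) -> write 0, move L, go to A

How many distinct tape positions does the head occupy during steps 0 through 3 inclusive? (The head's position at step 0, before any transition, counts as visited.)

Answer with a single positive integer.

Answer: 2

Derivation:
Step 1: in state A at pos 0, read 0 -> (A,0)->write 1,move L,goto B. Now: state=B, head=-1, tape[-2..1]=0010 (head:  ^)
Step 2: in state B at pos -1, read 0 -> (B,0)->write 1,move R,goto B. Now: state=B, head=0, tape[-2..1]=0110 (head:   ^)
Step 3: in state B at pos 0, read 1 -> (B,1)->write 0,move L,goto A. Now: state=A, head=-1, tape[-2..1]=0100 (head:  ^)
Head positions at steps 0..3: starting at 0, distinct positions visited = {-1, 0} -> 2 position(s)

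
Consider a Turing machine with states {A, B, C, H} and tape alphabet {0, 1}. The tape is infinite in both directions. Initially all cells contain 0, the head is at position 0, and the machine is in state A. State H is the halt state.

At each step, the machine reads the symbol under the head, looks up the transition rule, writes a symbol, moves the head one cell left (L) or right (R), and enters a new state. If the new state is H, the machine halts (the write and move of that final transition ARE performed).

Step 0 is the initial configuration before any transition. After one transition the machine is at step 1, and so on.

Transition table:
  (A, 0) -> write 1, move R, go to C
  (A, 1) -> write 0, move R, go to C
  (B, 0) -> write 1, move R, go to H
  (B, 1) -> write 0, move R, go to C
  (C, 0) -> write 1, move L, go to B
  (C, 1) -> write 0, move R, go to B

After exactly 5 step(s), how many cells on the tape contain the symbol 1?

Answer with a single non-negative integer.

Step 1: in state A at pos 0, read 0 -> (A,0)->write 1,move R,goto C. Now: state=C, head=1, tape[-1..2]=0100 (head:   ^)
Step 2: in state C at pos 1, read 0 -> (C,0)->write 1,move L,goto B. Now: state=B, head=0, tape[-1..2]=0110 (head:  ^)
Step 3: in state B at pos 0, read 1 -> (B,1)->write 0,move R,goto C. Now: state=C, head=1, tape[-1..2]=0010 (head:   ^)
Step 4: in state C at pos 1, read 1 -> (C,1)->write 0,move R,goto B. Now: state=B, head=2, tape[-1..3]=00000 (head:    ^)
Step 5: in state B at pos 2, read 0 -> (B,0)->write 1,move R,goto H. Now: state=H, head=3, tape[-1..4]=000100 (head:     ^)
Cells containing 1 after step 5: {2} -> 1 cell(s)

Answer: 1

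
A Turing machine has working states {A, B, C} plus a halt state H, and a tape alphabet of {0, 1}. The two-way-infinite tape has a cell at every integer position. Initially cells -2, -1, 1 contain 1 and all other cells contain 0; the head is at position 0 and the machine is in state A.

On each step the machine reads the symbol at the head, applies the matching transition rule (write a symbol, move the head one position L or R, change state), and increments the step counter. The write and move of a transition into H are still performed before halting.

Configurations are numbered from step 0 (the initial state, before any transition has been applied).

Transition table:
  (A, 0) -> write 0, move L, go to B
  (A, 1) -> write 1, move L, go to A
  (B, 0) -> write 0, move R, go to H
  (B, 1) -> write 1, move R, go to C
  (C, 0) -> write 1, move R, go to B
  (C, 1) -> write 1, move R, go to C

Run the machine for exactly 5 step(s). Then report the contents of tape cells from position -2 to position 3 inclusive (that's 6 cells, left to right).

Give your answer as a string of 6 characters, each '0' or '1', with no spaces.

Answer: 111110

Derivation:
Step 1: in state A at pos 0, read 0 -> (A,0)->write 0,move L,goto B. Now: state=B, head=-1, tape[-3..2]=011010 (head:   ^)
Step 2: in state B at pos -1, read 1 -> (B,1)->write 1,move R,goto C. Now: state=C, head=0, tape[-3..2]=011010 (head:    ^)
Step 3: in state C at pos 0, read 0 -> (C,0)->write 1,move R,goto B. Now: state=B, head=1, tape[-3..2]=011110 (head:     ^)
Step 4: in state B at pos 1, read 1 -> (B,1)->write 1,move R,goto C. Now: state=C, head=2, tape[-3..3]=0111100 (head:      ^)
Step 5: in state C at pos 2, read 0 -> (C,0)->write 1,move R,goto B. Now: state=B, head=3, tape[-3..4]=01111100 (head:       ^)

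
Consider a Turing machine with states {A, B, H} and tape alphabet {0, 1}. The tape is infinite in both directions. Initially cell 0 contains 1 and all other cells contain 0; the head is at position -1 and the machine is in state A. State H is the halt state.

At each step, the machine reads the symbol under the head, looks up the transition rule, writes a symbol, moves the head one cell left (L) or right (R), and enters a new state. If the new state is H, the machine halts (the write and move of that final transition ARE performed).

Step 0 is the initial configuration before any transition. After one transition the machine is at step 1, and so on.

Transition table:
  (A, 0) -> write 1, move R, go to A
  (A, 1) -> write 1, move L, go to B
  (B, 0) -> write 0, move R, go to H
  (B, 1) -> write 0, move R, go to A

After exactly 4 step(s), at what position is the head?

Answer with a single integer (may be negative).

Step 1: in state A at pos -1, read 0 -> (A,0)->write 1,move R,goto A. Now: state=A, head=0, tape[-2..1]=0110 (head:   ^)
Step 2: in state A at pos 0, read 1 -> (A,1)->write 1,move L,goto B. Now: state=B, head=-1, tape[-2..1]=0110 (head:  ^)
Step 3: in state B at pos -1, read 1 -> (B,1)->write 0,move R,goto A. Now: state=A, head=0, tape[-2..1]=0010 (head:   ^)
Step 4: in state A at pos 0, read 1 -> (A,1)->write 1,move L,goto B. Now: state=B, head=-1, tape[-2..1]=0010 (head:  ^)

Answer: -1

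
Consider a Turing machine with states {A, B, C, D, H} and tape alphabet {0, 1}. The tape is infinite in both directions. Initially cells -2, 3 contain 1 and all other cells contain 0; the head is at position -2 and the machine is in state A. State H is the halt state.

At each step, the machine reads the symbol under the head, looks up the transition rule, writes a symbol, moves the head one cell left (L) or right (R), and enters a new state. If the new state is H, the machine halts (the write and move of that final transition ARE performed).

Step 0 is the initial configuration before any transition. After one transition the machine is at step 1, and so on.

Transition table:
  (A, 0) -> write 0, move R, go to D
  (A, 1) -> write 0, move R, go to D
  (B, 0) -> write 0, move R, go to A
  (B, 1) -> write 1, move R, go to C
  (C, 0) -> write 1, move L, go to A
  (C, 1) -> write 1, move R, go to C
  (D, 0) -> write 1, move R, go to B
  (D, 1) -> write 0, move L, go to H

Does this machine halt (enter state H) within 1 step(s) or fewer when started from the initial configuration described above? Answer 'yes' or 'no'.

Answer: no

Derivation:
Step 1: in state A at pos -2, read 1 -> (A,1)->write 0,move R,goto D. Now: state=D, head=-1, tape[-3..4]=00000010 (head:   ^)
After 1 step(s): state = D (not H) -> not halted within 1 -> no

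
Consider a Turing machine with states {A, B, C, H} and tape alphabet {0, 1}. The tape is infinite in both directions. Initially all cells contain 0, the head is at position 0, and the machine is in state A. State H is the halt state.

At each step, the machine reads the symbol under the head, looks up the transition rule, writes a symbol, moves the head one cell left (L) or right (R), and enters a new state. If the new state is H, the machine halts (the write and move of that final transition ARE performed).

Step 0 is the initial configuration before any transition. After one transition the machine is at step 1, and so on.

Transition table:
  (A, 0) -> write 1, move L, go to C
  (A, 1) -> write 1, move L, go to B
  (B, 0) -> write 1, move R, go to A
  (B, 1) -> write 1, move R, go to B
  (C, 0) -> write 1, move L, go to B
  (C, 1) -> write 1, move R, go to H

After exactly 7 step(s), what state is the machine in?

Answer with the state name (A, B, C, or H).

Step 1: in state A at pos 0, read 0 -> (A,0)->write 1,move L,goto C. Now: state=C, head=-1, tape[-2..1]=0010 (head:  ^)
Step 2: in state C at pos -1, read 0 -> (C,0)->write 1,move L,goto B. Now: state=B, head=-2, tape[-3..1]=00110 (head:  ^)
Step 3: in state B at pos -2, read 0 -> (B,0)->write 1,move R,goto A. Now: state=A, head=-1, tape[-3..1]=01110 (head:   ^)
Step 4: in state A at pos -1, read 1 -> (A,1)->write 1,move L,goto B. Now: state=B, head=-2, tape[-3..1]=01110 (head:  ^)
Step 5: in state B at pos -2, read 1 -> (B,1)->write 1,move R,goto B. Now: state=B, head=-1, tape[-3..1]=01110 (head:   ^)
Step 6: in state B at pos -1, read 1 -> (B,1)->write 1,move R,goto B. Now: state=B, head=0, tape[-3..1]=01110 (head:    ^)
Step 7: in state B at pos 0, read 1 -> (B,1)->write 1,move R,goto B. Now: state=B, head=1, tape[-3..2]=011100 (head:     ^)

Answer: B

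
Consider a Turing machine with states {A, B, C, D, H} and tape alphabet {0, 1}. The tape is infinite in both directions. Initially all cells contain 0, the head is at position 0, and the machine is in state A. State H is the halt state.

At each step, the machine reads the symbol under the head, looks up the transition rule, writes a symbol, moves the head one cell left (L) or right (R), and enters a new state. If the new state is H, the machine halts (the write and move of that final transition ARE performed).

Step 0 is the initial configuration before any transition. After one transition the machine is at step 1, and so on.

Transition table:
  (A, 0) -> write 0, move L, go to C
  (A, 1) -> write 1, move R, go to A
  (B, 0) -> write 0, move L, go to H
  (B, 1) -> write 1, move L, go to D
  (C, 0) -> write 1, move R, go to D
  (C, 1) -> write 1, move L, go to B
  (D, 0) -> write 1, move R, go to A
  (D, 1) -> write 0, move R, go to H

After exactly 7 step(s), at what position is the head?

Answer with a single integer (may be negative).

Step 1: in state A at pos 0, read 0 -> (A,0)->write 0,move L,goto C. Now: state=C, head=-1, tape[-2..1]=0000 (head:  ^)
Step 2: in state C at pos -1, read 0 -> (C,0)->write 1,move R,goto D. Now: state=D, head=0, tape[-2..1]=0100 (head:   ^)
Step 3: in state D at pos 0, read 0 -> (D,0)->write 1,move R,goto A. Now: state=A, head=1, tape[-2..2]=01100 (head:    ^)
Step 4: in state A at pos 1, read 0 -> (A,0)->write 0,move L,goto C. Now: state=C, head=0, tape[-2..2]=01100 (head:   ^)
Step 5: in state C at pos 0, read 1 -> (C,1)->write 1,move L,goto B. Now: state=B, head=-1, tape[-2..2]=01100 (head:  ^)
Step 6: in state B at pos -1, read 1 -> (B,1)->write 1,move L,goto D. Now: state=D, head=-2, tape[-3..2]=001100 (head:  ^)
Step 7: in state D at pos -2, read 0 -> (D,0)->write 1,move R,goto A. Now: state=A, head=-1, tape[-3..2]=011100 (head:   ^)

Answer: -1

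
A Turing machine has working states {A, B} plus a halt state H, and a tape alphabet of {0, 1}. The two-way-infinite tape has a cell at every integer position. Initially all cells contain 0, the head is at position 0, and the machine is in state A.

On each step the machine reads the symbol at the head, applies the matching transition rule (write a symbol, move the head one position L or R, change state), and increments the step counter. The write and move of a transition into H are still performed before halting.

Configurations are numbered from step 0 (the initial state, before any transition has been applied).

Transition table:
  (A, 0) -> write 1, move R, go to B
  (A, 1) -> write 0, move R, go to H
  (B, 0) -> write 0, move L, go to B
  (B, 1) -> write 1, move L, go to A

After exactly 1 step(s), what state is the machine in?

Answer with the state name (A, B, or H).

Step 1: in state A at pos 0, read 0 -> (A,0)->write 1,move R,goto B. Now: state=B, head=1, tape[-1..2]=0100 (head:   ^)

Answer: B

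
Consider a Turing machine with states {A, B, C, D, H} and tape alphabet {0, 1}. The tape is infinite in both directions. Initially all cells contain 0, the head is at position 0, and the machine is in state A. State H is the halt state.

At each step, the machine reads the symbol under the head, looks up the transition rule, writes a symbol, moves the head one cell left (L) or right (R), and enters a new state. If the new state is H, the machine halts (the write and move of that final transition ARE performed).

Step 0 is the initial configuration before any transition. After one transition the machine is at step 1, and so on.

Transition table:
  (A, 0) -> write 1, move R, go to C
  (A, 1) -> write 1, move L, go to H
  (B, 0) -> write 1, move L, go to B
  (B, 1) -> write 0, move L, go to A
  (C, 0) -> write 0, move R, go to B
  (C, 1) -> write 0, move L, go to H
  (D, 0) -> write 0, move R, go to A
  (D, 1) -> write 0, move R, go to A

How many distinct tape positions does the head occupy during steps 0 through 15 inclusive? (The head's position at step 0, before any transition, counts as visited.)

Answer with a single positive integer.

Answer: 5

Derivation:
Step 1: in state A at pos 0, read 0 -> (A,0)->write 1,move R,goto C. Now: state=C, head=1, tape[-1..2]=0100 (head:   ^)
Step 2: in state C at pos 1, read 0 -> (C,0)->write 0,move R,goto B. Now: state=B, head=2, tape[-1..3]=01000 (head:    ^)
Step 3: in state B at pos 2, read 0 -> (B,0)->write 1,move L,goto B. Now: state=B, head=1, tape[-1..3]=01010 (head:   ^)
Step 4: in state B at pos 1, read 0 -> (B,0)->write 1,move L,goto B. Now: state=B, head=0, tape[-1..3]=01110 (head:  ^)
Step 5: in state B at pos 0, read 1 -> (B,1)->write 0,move L,goto A. Now: state=A, head=-1, tape[-2..3]=000110 (head:  ^)
Step 6: in state A at pos -1, read 0 -> (A,0)->write 1,move R,goto C. Now: state=C, head=0, tape[-2..3]=010110 (head:   ^)
Step 7: in state C at pos 0, read 0 -> (C,0)->write 0,move R,goto B. Now: state=B, head=1, tape[-2..3]=010110 (head:    ^)
Step 8: in state B at pos 1, read 1 -> (B,1)->write 0,move L,goto A. Now: state=A, head=0, tape[-2..3]=010010 (head:   ^)
Step 9: in state A at pos 0, read 0 -> (A,0)->write 1,move R,goto C. Now: state=C, head=1, tape[-2..3]=011010 (head:    ^)
Step 10: in state C at pos 1, read 0 -> (C,0)->write 0,move R,goto B. Now: state=B, head=2, tape[-2..3]=011010 (head:     ^)
Step 11: in state B at pos 2, read 1 -> (B,1)->write 0,move L,goto A. Now: state=A, head=1, tape[-2..3]=011000 (head:    ^)
Step 12: in state A at pos 1, read 0 -> (A,0)->write 1,move R,goto C. Now: state=C, head=2, tape[-2..3]=011100 (head:     ^)
Step 13: in state C at pos 2, read 0 -> (C,0)->write 0,move R,goto B. Now: state=B, head=3, tape[-2..4]=0111000 (head:      ^)
Step 14: in state B at pos 3, read 0 -> (B,0)->write 1,move L,goto B. Now: state=B, head=2, tape[-2..4]=0111010 (head:     ^)
Step 15: in state B at pos 2, read 0 -> (B,0)->write 1,move L,goto B. Now: state=B, head=1, tape[-2..4]=0111110 (head:    ^)
Head positions at steps 0..15: starting at 0, distinct positions visited = {-1, 0, 1, 2, 3} -> 5 position(s)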